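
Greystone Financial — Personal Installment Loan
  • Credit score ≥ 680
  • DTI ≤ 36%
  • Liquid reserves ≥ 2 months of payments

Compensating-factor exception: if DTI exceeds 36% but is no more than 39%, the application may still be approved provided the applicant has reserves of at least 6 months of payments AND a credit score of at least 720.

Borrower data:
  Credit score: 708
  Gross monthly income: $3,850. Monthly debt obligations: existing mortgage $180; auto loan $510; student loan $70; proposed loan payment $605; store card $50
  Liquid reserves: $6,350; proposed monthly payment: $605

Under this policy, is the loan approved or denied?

Credit score 708 ≥ 680 (meets base)
Total debts = (180 + 510 + 70 + 605 + 50) = 1,415. DTI = 1,415/3,850 = 36.8% > 36% — standard DTI limit exceeded.
Liquid reserves cover 6,350/605 = 10.5 months — ≥ 2 required
DTI 36.8% is within the 36%–39% exception band; checking compensating factors.
Reserves 10.5 ≥ 6 months; credit score 708 < 720.
Override conditions not both satisfied; exception does not apply.

Denied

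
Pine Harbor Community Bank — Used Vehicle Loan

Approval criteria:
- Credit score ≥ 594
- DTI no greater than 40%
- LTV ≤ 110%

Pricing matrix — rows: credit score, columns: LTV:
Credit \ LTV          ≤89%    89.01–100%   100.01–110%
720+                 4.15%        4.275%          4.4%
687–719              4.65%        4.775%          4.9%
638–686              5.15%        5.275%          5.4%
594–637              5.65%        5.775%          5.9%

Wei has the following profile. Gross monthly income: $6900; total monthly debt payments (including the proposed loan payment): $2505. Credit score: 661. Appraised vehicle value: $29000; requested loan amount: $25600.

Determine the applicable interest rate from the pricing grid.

5.15%

Credit score 661 ≥ 594; Debt-to-income = 2,505/6,900 = 36.3% — meets 40% limit
Loan-to-value = 25,600/29,000 = 88.3% — pass (110% max)
Row: 661 falls in 638–686. Column: 88.3% falls in ≤89%. Rate = 5.15%.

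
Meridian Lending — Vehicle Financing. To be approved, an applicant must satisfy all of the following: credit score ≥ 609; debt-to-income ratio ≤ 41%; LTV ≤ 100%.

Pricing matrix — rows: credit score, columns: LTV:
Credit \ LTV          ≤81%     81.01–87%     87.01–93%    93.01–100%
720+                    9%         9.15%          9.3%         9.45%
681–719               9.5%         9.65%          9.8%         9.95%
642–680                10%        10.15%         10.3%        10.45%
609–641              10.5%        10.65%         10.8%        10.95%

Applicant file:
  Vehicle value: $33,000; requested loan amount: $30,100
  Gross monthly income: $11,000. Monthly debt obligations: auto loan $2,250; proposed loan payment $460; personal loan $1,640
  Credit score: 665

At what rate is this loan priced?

Credit score 665 ≥ 609; Total monthly debts = (2,250 + 460 + 1,640) = 4,350. DTI = 4,350/11,000 = 39.5% ≤ 41%
LTV: 30,100 ÷ 33,000 = 91.2%, within 100% cap
Credit 665 → row 642–680; LTV 91.2% → column 87.01–93%. Grid cell → 10.3%.

10.3%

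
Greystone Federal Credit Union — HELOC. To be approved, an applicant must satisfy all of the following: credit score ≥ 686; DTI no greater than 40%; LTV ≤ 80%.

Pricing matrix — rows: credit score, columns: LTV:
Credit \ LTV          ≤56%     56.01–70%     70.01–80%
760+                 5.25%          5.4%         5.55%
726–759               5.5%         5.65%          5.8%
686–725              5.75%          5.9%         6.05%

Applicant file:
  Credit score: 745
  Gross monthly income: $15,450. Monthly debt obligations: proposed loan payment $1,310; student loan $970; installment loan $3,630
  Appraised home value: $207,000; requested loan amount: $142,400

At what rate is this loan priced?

5.65%

Credit score 745 ≥ 686; Total monthly debts = (1,310 + 970 + 3,630) = 5,910. DTI: 5,910 ÷ 15,450 = 38.3%, within the 40% cap
Loan-to-value = 142,400/207,000 = 68.8% — pass (80% max)
Credit 745 → row 726–759; LTV 68.8% → column 56.01–70%. Grid cell → 5.65%.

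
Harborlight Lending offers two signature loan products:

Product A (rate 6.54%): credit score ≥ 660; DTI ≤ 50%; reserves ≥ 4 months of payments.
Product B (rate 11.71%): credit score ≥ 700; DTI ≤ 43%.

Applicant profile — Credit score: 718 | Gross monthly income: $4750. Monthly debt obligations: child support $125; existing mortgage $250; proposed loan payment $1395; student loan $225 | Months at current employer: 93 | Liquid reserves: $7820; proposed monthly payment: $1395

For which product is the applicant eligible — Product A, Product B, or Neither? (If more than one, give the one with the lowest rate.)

Total debts = (125 + 250 + 1,395 + 225) = 1,995; DTI = 1,995/4,750 = 42%.
Reserves = 7,820/1,395 = 5.6 months.
Product A: score 718 ≥ 660; DTI 42% ≤ 50%; reserves 5.6 ≥ 4 mo → qualifies.
Product B: score 718 ≥ 700; DTI 42% ≤ 43% → qualifies.
Qualifying: Product A, Product B. Lowest rate is 6.54% → Product A.

Product A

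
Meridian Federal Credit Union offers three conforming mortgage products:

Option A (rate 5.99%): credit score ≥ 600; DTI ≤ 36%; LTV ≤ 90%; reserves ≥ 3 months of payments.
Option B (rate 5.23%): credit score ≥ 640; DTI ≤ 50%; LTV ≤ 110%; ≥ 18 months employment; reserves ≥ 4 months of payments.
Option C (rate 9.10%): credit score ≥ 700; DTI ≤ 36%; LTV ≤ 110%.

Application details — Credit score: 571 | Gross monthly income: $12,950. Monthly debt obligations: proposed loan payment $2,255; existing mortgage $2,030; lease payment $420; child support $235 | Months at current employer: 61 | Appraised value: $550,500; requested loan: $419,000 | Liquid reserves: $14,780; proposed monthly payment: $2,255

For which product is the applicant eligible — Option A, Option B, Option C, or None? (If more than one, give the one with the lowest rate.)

Total debts = (2,255 + 2,030 + 420 + 235) = 4,940; DTI = 4,940/12,950 = 38.1%.
LTV = 419,000/550,500 = 76.1%.
Reserves = 14,780/2,255 = 6.6 months.
Option A: score 571 < 600; DTI 38.1% > 36%; LTV 76.1% ≤ 90%; reserves 6.6 ≥ 3 mo → does not qualify.
Option B: score 571 < 640; DTI 38.1% ≤ 50%; LTV 76.1% ≤ 110%; employment 61 ≥ 18 mo; reserves 6.6 ≥ 4 mo → does not qualify.
Option C: score 571 < 700; DTI 38.1% > 36%; LTV 76.1% ≤ 110% → does not qualify.

None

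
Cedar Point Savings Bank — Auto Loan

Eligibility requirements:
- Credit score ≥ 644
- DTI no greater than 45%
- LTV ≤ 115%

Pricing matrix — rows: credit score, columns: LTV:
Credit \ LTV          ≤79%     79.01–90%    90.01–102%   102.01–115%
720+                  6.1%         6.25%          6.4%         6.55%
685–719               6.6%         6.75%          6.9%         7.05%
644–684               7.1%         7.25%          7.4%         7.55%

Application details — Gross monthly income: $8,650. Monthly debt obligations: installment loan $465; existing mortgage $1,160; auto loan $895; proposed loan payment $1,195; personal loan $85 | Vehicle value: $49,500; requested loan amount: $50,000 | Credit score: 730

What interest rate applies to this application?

Credit score 730 ≥ 644; Total monthly debts = (465 + 1,160 + 895 + 1,195 + 85) = 3,800. DTI: 3,800 ÷ 8,650 = 43.9%, within the 45% cap
LTV = 50,000/49,500 = 101% ≤ 115%
Credit 730 → row 720+; LTV 101% → column 90.01–102%. Grid cell → 6.4%.

6.4%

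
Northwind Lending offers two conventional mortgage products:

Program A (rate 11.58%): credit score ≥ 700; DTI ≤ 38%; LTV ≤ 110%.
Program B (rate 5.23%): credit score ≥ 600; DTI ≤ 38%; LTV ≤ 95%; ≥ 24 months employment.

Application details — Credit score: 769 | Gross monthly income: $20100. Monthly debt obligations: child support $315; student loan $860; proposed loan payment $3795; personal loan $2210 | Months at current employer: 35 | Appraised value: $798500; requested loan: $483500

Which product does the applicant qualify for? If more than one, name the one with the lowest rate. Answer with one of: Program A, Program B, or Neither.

Program B

Total debts = (315 + 860 + 3,795 + 2,210) = 7,180; DTI = 7,180/20,100 = 35.7%.
LTV = 483,500/798,500 = 60.6%.
Program A: score 769 ≥ 700; DTI 35.7% ≤ 38%; LTV 60.6% ≤ 110% → qualifies.
Program B: score 769 ≥ 600; DTI 35.7% ≤ 38%; LTV 60.6% ≤ 95%; employment 35 ≥ 24 mo → qualifies.
Qualifying: Program A, Program B. Lowest rate is 5.23% → Program B.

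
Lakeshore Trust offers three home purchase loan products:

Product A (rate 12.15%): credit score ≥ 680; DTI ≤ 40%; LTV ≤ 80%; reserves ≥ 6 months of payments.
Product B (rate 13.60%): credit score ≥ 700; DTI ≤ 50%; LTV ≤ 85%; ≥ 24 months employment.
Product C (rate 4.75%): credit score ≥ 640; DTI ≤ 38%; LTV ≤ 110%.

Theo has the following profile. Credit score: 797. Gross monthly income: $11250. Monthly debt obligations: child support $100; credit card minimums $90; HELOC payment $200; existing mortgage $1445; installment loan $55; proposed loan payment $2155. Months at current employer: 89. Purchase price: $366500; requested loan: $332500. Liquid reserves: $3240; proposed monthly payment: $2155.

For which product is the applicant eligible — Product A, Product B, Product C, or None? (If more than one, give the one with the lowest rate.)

Total debts = (100 + 90 + 200 + 1,445 + 55 + 2,155) = 4,045; DTI = 4,045/11,250 = 36%.
LTV = 332,500/366,500 = 90.7%.
Reserves = 3,240/2,155 = 1.5 months.
Product A: score 797 ≥ 680; DTI 36% ≤ 40%; LTV 90.7% > 80%; reserves 1.5 < 6 mo → does not qualify.
Product B: score 797 ≥ 700; DTI 36% ≤ 50%; LTV 90.7% > 85%; employment 89 ≥ 24 mo → does not qualify.
Product C: score 797 ≥ 640; DTI 36% ≤ 38%; LTV 90.7% ≤ 110% → qualifies.

Product C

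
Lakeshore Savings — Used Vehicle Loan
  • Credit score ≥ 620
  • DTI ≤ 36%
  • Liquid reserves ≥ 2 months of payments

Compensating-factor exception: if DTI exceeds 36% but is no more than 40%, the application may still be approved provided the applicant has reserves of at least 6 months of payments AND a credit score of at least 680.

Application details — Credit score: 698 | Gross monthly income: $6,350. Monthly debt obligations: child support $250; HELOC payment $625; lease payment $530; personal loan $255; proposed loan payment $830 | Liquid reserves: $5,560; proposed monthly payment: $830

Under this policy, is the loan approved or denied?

Credit score 698 ≥ 620 (meets base)
Total debts = (250 + 625 + 530 + 255 + 830) = 2,490. DTI = 2,490/6,350 = 39.2% > 36% — standard DTI limit exceeded.
Reserves = 5,560/830 = 6.7 months ≥ 2
39.2% falls in the override range (36%–40%), so the compensating-factor test applies.
Override check — reserves: 6.7 mo (ok); score: 698 (ok).
Both compensating conditions met → exception applies.

Approved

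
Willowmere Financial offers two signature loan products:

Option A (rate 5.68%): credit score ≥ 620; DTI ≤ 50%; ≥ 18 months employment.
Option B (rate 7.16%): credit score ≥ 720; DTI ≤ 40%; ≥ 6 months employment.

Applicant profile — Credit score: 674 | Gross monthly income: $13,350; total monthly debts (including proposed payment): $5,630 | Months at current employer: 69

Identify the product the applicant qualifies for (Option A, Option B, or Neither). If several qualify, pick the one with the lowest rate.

Option A

DTI = 5,630/13,350 = 42.2%.
Option A: score 674 ≥ 620; DTI 42.2% ≤ 50%; employment 69 ≥ 18 mo → qualifies.
Option B: score 674 < 720; DTI 42.2% > 40%; employment 69 ≥ 6 mo → does not qualify.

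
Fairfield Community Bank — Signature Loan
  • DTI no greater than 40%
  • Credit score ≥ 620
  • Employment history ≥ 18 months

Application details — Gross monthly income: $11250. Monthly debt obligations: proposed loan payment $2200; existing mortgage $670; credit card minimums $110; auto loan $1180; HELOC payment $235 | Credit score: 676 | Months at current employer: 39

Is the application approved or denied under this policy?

Total monthly debts = (2,200 + 670 + 110 + 1,180 + 235) = 4,395. DTI = 4,395/11,250 = 39.1% ≤ 40%
Credit score 676 ≥ 620 (meets)
Employment 39 ≥ 18 months
All criteria satisfied.

Approved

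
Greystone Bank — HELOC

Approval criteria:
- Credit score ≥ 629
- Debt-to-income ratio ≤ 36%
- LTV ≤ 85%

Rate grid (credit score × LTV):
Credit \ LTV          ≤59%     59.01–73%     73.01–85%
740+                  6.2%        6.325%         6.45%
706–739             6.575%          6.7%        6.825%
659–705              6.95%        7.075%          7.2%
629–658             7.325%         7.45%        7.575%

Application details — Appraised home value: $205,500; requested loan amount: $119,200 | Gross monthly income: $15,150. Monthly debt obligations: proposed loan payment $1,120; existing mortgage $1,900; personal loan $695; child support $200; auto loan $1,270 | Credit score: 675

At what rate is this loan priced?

6.95%

Credit score 675 ≥ 629; Total monthly debts = (1,120 + 1,900 + 695 + 200 + 1,270) = 5,185. DTI: 5,185 ÷ 15,150 = 34.2%, within the 36% cap
Loan-to-value = 119,200/205,500 = 58% — pass (85% max)
Credit 675 → row 659–705; LTV 58% → column ≤59%. Grid cell → 6.95%.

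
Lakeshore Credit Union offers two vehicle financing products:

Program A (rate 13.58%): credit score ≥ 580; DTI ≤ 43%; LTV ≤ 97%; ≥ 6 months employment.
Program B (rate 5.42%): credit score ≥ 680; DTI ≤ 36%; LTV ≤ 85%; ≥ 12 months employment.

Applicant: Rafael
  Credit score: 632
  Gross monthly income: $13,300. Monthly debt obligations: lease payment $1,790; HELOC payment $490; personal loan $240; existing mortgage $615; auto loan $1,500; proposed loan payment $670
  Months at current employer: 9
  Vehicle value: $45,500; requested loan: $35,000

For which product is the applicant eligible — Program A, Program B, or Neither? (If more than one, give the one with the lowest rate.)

Program A

Total debts = (1,790 + 490 + 240 + 615 + 1,500 + 670) = 5,305; DTI = 5,305/13,300 = 39.9%.
LTV = 35,000/45,500 = 76.9%.
Program A: score 632 ≥ 580; DTI 39.9% ≤ 43%; LTV 76.9% ≤ 97%; employment 9 ≥ 6 mo → qualifies.
Program B: score 632 < 680; DTI 39.9% > 36%; LTV 76.9% ≤ 85%; employment 9 < 12 mo → does not qualify.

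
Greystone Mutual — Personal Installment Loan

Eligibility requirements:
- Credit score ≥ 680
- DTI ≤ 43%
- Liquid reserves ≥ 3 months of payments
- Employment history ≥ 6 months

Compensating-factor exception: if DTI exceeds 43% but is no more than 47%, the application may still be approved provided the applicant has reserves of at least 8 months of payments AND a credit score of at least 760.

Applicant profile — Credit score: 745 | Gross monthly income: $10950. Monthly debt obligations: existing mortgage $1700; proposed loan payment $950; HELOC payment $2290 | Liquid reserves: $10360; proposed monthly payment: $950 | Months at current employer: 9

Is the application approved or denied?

Denied

Credit score 745 ≥ 680 (meets base)
Total debts = (1,700 + 950 + 2,290) = 4,940. DTI: 4,940 ÷ 10,950 = 45.1%, over the 43% base limit.
Reserves = 10,360/950 = 10.9 months ≥ 3
Employment 9 ≥ 6 months
45.1% falls in the override range (43%–47%), so the compensating-factor test applies.
Reserves 10.9 ≥ 8 months; credit score 745 < 760.
Override conditions not both satisfied; exception does not apply.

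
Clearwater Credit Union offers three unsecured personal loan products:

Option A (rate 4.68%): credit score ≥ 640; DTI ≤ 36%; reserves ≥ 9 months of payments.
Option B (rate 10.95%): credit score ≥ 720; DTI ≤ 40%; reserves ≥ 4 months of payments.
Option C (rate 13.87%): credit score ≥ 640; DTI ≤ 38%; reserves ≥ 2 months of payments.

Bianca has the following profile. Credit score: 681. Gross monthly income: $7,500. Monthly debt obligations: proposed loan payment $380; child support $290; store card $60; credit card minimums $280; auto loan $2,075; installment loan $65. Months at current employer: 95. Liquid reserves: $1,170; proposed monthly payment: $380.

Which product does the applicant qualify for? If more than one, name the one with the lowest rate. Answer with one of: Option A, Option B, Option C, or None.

None

Total debts = (380 + 290 + 60 + 280 + 2,075 + 65) = 3,150; DTI = 3,150/7,500 = 42%.
Reserves = 1,170/380 = 3.1 months.
Option A: score 681 ≥ 640; DTI 42% > 36%; reserves 3.1 < 9 mo → does not qualify.
Option B: score 681 < 720; DTI 42% > 40%; reserves 3.1 < 4 mo → does not qualify.
Option C: score 681 ≥ 640; DTI 42% > 38%; reserves 3.1 ≥ 2 mo → does not qualify.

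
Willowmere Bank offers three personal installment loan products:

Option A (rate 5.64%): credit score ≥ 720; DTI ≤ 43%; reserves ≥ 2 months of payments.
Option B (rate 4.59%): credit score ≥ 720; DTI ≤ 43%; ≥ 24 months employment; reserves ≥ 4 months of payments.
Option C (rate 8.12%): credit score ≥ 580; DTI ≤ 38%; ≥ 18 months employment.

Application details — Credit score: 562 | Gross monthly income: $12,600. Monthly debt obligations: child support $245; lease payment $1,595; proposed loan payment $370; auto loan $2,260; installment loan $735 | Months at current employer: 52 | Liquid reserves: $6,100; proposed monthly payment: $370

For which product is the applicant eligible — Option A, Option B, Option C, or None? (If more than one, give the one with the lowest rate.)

Total debts = (245 + 1,595 + 370 + 2,260 + 735) = 5,205; DTI = 5,205/12,600 = 41.3%.
Reserves = 6,100/370 = 16.5 months.
Option A: score 562 < 720; DTI 41.3% ≤ 43%; reserves 16.5 ≥ 2 mo → does not qualify.
Option B: score 562 < 720; DTI 41.3% ≤ 43%; employment 52 ≥ 24 mo; reserves 16.5 ≥ 4 mo → does not qualify.
Option C: score 562 < 580; DTI 41.3% > 38%; employment 52 ≥ 18 mo → does not qualify.

None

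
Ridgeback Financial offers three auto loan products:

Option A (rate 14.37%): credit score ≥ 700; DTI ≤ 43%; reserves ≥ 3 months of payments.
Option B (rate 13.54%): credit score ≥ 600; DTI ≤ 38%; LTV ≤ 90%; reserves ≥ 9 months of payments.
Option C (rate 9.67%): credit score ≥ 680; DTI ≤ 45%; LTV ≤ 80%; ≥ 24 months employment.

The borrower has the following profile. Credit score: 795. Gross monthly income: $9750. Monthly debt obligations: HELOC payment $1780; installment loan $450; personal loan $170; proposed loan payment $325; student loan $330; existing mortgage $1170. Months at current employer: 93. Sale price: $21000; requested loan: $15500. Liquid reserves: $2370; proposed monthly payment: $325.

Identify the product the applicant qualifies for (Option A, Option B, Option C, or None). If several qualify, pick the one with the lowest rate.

Option C

Total debts = (1,780 + 450 + 170 + 325 + 330 + 1,170) = 4,225; DTI = 4,225/9,750 = 43.3%.
LTV = 15,500/21,000 = 73.8%.
Reserves = 2,370/325 = 7.3 months.
Option A: score 795 ≥ 700; DTI 43.3% > 43%; reserves 7.3 ≥ 3 mo → does not qualify.
Option B: score 795 ≥ 600; DTI 43.3% > 38%; LTV 73.8% ≤ 90%; reserves 7.3 < 9 mo → does not qualify.
Option C: score 795 ≥ 680; DTI 43.3% ≤ 45%; LTV 73.8% ≤ 80%; employment 93 ≥ 24 mo → qualifies.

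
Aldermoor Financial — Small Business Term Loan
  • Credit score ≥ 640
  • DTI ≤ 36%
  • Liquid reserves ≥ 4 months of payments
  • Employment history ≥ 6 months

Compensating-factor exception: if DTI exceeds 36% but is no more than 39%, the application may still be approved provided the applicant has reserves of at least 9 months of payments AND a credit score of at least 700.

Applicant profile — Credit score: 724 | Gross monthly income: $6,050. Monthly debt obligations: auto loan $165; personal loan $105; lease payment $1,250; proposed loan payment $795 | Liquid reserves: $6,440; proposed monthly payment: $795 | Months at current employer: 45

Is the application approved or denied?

Credit score 724 ≥ 640 (meets base)
Total debts = (165 + 105 + 1,250 + 795) = 2,315. DTI = 2,315/6,050 = 38.3% > 36% — standard DTI limit exceeded.
Reserves = 6,440/795 = 8.1 months ≥ 4
Employment 45 ≥ 6 months
DTI 38.3% is within the 36%–39% exception band; checking compensating factors.
Reserves 8.1 < 9 months; credit score 724 ≥ 700.
Compensating-factor requirement not fully met.

Denied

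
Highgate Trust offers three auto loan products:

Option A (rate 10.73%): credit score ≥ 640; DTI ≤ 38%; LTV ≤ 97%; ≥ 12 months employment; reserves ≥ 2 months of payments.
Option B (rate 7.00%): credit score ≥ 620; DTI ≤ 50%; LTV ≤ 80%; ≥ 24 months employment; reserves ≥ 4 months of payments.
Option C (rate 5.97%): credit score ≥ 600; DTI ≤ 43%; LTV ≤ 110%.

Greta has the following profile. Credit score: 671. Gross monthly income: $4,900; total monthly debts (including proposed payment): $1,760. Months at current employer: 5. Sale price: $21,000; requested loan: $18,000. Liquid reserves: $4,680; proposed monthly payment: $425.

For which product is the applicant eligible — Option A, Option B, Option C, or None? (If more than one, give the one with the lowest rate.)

DTI = 1,760/4,900 = 35.9%.
LTV = 18,000/21,000 = 85.7%.
Reserves = 4,680/425 = 11.0 months.
Option A: score 671 ≥ 640; DTI 35.9% ≤ 38%; LTV 85.7% ≤ 97%; employment 5 < 12 mo; reserves 11.0 ≥ 2 mo → does not qualify.
Option B: score 671 ≥ 620; DTI 35.9% ≤ 50%; LTV 85.7% > 80%; employment 5 < 24 mo; reserves 11.0 ≥ 4 mo → does not qualify.
Option C: score 671 ≥ 600; DTI 35.9% ≤ 43%; LTV 85.7% ≤ 110% → qualifies.

Option C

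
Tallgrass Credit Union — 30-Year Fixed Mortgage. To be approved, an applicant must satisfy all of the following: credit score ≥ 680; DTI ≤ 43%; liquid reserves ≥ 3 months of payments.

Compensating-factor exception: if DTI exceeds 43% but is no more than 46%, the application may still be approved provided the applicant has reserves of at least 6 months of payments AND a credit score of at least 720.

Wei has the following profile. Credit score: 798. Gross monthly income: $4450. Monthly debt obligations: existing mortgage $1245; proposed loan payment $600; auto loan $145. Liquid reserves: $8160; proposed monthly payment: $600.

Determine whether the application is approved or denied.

Approved

Credit score 798 ≥ 680 (meets base)
Total debts = (1,245 + 600 + 145) = 1,990. DTI: 1,990 ÷ 4,450 = 44.7%, over the 43% base limit.
Reserves = 8,160/600 = 13.6 months ≥ 3
44.7% falls in the override range (43%–46%), so the compensating-factor test applies.
Reserves 13.6 ≥ 6 months; credit score 798 ≥ 720.
Both compensating conditions met → exception applies.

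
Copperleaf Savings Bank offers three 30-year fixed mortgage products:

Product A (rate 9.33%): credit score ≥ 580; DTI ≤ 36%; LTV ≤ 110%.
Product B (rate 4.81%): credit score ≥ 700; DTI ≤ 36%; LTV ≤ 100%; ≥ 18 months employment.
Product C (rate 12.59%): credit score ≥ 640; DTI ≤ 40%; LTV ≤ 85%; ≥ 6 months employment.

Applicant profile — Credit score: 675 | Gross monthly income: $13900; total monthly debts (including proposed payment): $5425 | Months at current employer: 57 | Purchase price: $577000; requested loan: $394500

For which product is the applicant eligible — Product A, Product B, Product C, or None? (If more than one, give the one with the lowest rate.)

Product C

DTI = 5,425/13,900 = 39%.
LTV = 394,500/577,000 = 68.4%.
Product A: score 675 ≥ 580; DTI 39% > 36%; LTV 68.4% ≤ 110% → does not qualify.
Product B: score 675 < 700; DTI 39% > 36%; LTV 68.4% ≤ 100%; employment 57 ≥ 18 mo → does not qualify.
Product C: score 675 ≥ 640; DTI 39% ≤ 40%; LTV 68.4% ≤ 85%; employment 57 ≥ 6 mo → qualifies.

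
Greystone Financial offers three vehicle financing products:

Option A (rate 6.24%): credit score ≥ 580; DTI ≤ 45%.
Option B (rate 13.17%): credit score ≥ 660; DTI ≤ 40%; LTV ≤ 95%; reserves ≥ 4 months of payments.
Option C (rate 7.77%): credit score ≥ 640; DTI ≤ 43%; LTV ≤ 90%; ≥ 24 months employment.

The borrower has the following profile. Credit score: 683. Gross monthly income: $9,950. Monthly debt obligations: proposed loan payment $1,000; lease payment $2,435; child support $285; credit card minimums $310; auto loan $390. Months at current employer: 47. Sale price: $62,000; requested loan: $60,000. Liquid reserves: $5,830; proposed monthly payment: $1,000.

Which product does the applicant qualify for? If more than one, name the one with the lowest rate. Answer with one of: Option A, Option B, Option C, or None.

Total debts = (1,000 + 2,435 + 285 + 310 + 390) = 4,420; DTI = 4,420/9,950 = 44.4%.
LTV = 60,000/62,000 = 96.8%.
Reserves = 5,830/1,000 = 5.8 months.
Option A: score 683 ≥ 580; DTI 44.4% ≤ 45% → qualifies.
Option B: score 683 ≥ 660; DTI 44.4% > 40%; LTV 96.8% > 95%; reserves 5.8 ≥ 4 mo → does not qualify.
Option C: score 683 ≥ 640; DTI 44.4% > 43%; LTV 96.8% > 90%; employment 47 ≥ 24 mo → does not qualify.

Option A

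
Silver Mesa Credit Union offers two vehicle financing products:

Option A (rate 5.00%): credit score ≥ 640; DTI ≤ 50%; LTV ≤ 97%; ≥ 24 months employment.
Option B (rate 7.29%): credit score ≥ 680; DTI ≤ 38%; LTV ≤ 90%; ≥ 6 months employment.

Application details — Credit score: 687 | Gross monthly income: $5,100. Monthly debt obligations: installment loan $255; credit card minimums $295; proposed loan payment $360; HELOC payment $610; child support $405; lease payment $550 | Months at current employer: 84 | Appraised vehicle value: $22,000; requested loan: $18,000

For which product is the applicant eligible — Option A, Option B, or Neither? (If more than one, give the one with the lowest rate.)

Total debts = (255 + 295 + 360 + 610 + 405 + 550) = 2,475; DTI = 2,475/5,100 = 48.5%.
LTV = 18,000/22,000 = 81.8%.
Option A: score 687 ≥ 640; DTI 48.5% ≤ 50%; LTV 81.8% ≤ 97%; employment 84 ≥ 24 mo → qualifies.
Option B: score 687 ≥ 680; DTI 48.5% > 38%; LTV 81.8% ≤ 90%; employment 84 ≥ 6 mo → does not qualify.

Option A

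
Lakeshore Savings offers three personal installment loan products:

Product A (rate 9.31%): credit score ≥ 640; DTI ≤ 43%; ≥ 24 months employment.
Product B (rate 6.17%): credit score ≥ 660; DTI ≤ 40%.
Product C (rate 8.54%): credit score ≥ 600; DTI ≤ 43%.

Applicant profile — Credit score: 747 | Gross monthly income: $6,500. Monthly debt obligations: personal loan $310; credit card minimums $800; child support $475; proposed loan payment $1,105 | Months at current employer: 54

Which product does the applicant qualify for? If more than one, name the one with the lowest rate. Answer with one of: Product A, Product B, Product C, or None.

Product C

Total debts = (310 + 800 + 475 + 1,105) = 2,690; DTI = 2,690/6,500 = 41.4%.
Product A: score 747 ≥ 640; DTI 41.4% ≤ 43%; employment 54 ≥ 24 mo → qualifies.
Product B: score 747 ≥ 660; DTI 41.4% > 40% → does not qualify.
Product C: score 747 ≥ 600; DTI 41.4% ≤ 43% → qualifies.
Qualifying: Product A, Product C. Lowest rate is 8.54% → Product C.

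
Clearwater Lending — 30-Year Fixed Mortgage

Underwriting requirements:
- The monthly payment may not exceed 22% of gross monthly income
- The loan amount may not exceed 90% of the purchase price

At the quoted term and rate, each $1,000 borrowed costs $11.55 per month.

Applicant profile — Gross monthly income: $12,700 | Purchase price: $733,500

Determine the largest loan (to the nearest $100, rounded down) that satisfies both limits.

$241,900

Payment cap: 22% × $12,700 = $2,794/month.
At $11.55 per $1,000, that supports 2,794/11.55 × 1,000 ≈ $241,904 → $241,900.
LTV cap: 90% × $733,500 = $660,150 → $660,100.
Binding constraint: payment-to-income.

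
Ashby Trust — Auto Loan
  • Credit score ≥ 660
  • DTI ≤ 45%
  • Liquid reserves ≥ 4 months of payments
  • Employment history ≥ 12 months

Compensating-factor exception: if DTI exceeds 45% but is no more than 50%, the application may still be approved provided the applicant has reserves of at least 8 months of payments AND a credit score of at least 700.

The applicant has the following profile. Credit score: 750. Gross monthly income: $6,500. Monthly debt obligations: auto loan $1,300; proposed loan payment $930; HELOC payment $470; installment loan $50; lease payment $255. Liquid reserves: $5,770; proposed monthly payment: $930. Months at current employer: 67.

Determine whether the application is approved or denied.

Credit score 750 ≥ 660 (meets base)
Total debts = (1,300 + 930 + 470 + 50 + 255) = 3,005. DTI: 3,005 ÷ 6,500 = 46.2%, over the 45% base limit.
Liquid reserves cover 5,770/930 = 6.2 months — ≥ 4 required
Employment 67 ≥ 12 months
46.2% falls in the override range (45%–50%), so the compensating-factor test applies.
Reserves 6.2 < 8 months; credit score 750 ≥ 700.
Compensating-factor requirement not fully met.

Denied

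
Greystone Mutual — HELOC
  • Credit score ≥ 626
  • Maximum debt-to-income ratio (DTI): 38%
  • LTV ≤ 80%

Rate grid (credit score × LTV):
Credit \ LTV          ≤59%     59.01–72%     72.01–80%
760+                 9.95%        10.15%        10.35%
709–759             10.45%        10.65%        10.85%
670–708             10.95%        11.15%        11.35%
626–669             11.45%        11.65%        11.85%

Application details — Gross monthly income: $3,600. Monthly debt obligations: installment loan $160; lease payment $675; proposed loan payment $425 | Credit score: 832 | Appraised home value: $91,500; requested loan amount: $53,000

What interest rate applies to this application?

Credit score 832 ≥ 626; Total monthly debts = (160 + 675 + 425) = 1,260. DTI: 1,260 ÷ 3,600 = 35%, within the 38% cap
Loan-to-value = 53,000/91,500 = 57.9% — pass (80% max)
Score 832 is in the 760+ band; LTV 57.9% is in the ≤59% band → 9.95%.

9.95%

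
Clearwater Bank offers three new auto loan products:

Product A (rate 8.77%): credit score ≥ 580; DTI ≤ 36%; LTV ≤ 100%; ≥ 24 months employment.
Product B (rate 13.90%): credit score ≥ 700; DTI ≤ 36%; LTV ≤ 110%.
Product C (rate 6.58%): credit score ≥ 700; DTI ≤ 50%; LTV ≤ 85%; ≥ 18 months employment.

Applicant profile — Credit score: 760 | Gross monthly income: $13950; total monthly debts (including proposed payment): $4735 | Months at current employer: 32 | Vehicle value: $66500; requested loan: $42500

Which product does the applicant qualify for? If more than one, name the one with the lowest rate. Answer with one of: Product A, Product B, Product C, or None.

DTI = 4,735/13,950 = 33.9%.
LTV = 42,500/66,500 = 63.9%.
Product A: score 760 ≥ 580; DTI 33.9% ≤ 36%; LTV 63.9% ≤ 100%; employment 32 ≥ 24 mo → qualifies.
Product B: score 760 ≥ 700; DTI 33.9% ≤ 36%; LTV 63.9% ≤ 110% → qualifies.
Product C: score 760 ≥ 700; DTI 33.9% ≤ 50%; LTV 63.9% ≤ 85%; employment 32 ≥ 18 mo → qualifies.
Qualifying: Product A, Product B, Product C. Lowest rate is 6.58% → Product C.

Product C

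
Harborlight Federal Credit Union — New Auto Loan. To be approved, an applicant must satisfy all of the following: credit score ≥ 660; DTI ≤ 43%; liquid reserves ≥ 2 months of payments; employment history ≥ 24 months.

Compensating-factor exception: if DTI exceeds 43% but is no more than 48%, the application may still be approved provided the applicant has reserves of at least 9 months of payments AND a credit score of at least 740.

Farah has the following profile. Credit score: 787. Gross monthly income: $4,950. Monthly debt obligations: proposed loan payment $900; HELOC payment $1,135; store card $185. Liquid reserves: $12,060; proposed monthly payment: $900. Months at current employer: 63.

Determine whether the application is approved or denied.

Credit score 787 ≥ 660 (meets base)
Total debts = (900 + 1,135 + 185) = 2,220. DTI: 2,220 ÷ 4,950 = 44.8%, over the 43% base limit.
Reserves: 12,060 ÷ 900 = 13.4 months (meets 2-month minimum)
Employment 63 ≥ 24 months
DTI 44.8% is within the 43%–48% exception band; checking compensating factors.
Override check — reserves: 13.4 mo (ok); score: 787 (ok).
Both compensating conditions met → exception applies.

Approved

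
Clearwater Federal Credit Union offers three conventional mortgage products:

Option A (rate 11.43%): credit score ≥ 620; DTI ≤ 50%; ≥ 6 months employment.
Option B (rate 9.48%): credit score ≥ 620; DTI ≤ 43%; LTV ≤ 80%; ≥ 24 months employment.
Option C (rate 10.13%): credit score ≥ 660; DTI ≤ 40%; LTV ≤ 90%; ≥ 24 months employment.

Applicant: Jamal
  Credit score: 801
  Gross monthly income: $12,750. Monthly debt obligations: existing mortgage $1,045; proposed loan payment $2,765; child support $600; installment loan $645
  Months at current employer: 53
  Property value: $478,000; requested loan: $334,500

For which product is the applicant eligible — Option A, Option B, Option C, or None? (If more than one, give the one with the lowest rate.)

Total debts = (1,045 + 2,765 + 600 + 645) = 5,055; DTI = 5,055/12,750 = 39.6%.
LTV = 334,500/478,000 = 70%.
Option A: score 801 ≥ 620; DTI 39.6% ≤ 50%; employment 53 ≥ 6 mo → qualifies.
Option B: score 801 ≥ 620; DTI 39.6% ≤ 43%; LTV 70% ≤ 80%; employment 53 ≥ 24 mo → qualifies.
Option C: score 801 ≥ 660; DTI 39.6% ≤ 40%; LTV 70% ≤ 90%; employment 53 ≥ 24 mo → qualifies.
Qualifying: Option A, Option B, Option C. Lowest rate is 9.48% → Option B.

Option B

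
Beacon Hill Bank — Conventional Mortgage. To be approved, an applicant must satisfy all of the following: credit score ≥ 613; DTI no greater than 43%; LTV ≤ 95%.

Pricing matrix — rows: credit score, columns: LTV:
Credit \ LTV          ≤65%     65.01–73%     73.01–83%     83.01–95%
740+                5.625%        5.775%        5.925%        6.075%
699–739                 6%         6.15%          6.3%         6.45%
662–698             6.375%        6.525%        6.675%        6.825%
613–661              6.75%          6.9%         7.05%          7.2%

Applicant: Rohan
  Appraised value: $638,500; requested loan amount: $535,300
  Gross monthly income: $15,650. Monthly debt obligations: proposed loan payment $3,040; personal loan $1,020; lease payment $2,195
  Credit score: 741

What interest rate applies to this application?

Credit score 741 ≥ 613; Total monthly debts = (3,040 + 1,020 + 2,195) = 6,255. DTI = 6,255/15,650 = 40% ≤ 43%
LTV: 535,300 ÷ 638,500 = 83.8%, within 95% cap
Score 741 is in the 740+ band; LTV 83.8% is in the 83.01–95% band → 6.075%.

6.075%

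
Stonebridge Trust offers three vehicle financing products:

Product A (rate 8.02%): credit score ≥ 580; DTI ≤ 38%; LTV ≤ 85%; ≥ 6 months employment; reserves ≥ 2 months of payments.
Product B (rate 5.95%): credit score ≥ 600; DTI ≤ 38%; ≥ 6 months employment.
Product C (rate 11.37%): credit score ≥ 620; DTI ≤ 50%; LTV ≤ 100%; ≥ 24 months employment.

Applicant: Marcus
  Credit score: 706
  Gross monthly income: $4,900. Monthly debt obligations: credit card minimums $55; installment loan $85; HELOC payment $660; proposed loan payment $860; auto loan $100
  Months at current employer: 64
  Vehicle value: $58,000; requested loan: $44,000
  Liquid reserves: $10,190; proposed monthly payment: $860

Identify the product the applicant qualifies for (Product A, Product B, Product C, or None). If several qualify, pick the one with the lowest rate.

Product B

Total debts = (55 + 85 + 660 + 860 + 100) = 1,760; DTI = 1,760/4,900 = 35.9%.
LTV = 44,000/58,000 = 75.9%.
Reserves = 10,190/860 = 11.8 months.
Product A: score 706 ≥ 580; DTI 35.9% ≤ 38%; LTV 75.9% ≤ 85%; employment 64 ≥ 6 mo; reserves 11.8 ≥ 2 mo → qualifies.
Product B: score 706 ≥ 600; DTI 35.9% ≤ 38%; employment 64 ≥ 6 mo → qualifies.
Product C: score 706 ≥ 620; DTI 35.9% ≤ 50%; LTV 75.9% ≤ 100%; employment 64 ≥ 24 mo → qualifies.
Qualifying: Product A, Product B, Product C. Lowest rate is 5.95% → Product B.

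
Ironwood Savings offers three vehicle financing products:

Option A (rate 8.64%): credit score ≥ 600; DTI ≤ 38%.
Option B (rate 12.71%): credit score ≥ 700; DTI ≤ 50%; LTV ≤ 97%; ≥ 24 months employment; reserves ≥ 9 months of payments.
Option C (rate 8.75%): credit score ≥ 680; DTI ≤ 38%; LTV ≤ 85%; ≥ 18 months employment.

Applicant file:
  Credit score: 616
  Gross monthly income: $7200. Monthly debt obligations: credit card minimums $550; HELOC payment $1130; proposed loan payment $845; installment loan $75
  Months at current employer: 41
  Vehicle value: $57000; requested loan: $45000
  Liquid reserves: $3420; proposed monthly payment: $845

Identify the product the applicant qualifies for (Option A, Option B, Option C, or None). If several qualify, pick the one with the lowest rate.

Option A

Total debts = (550 + 1,130 + 845 + 75) = 2,600; DTI = 2,600/7,200 = 36.1%.
LTV = 45,000/57,000 = 78.9%.
Reserves = 3,420/845 = 4.0 months.
Option A: score 616 ≥ 600; DTI 36.1% ≤ 38% → qualifies.
Option B: score 616 < 700; DTI 36.1% ≤ 50%; LTV 78.9% ≤ 97%; employment 41 ≥ 24 mo; reserves 4.0 < 9 mo → does not qualify.
Option C: score 616 < 680; DTI 36.1% ≤ 38%; LTV 78.9% ≤ 85%; employment 41 ≥ 18 mo → does not qualify.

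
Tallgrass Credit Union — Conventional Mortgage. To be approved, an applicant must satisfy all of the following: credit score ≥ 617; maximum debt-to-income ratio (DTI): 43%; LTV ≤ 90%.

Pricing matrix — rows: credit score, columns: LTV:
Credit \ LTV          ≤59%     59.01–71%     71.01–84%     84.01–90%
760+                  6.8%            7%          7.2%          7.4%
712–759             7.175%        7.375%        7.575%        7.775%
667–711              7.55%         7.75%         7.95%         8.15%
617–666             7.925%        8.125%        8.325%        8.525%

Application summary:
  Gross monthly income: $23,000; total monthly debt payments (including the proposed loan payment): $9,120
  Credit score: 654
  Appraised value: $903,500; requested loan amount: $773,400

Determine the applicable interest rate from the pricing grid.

Credit score 654 ≥ 617; DTI: 9,120 ÷ 23,000 = 39.7%, within the 43% cap
LTV = 773,400/903,500 = 85.6% ≤ 90%
Row: 654 falls in 617–666. Column: 85.6% falls in 84.01–90%. Rate = 8.525%.

8.525%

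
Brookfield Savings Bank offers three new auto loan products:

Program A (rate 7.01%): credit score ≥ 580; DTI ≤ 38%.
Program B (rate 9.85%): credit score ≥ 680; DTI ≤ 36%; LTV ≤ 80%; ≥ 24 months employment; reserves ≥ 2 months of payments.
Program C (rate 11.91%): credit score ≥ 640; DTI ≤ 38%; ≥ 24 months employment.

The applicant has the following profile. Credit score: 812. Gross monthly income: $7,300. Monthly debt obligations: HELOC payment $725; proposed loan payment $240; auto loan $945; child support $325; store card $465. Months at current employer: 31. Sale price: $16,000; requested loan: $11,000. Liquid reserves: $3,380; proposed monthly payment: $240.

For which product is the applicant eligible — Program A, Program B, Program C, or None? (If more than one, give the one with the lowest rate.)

Total debts = (725 + 240 + 945 + 325 + 465) = 2,700; DTI = 2,700/7,300 = 37%.
LTV = 11,000/16,000 = 68.8%.
Reserves = 3,380/240 = 14.1 months.
Program A: score 812 ≥ 580; DTI 37% ≤ 38% → qualifies.
Program B: score 812 ≥ 680; DTI 37% > 36%; LTV 68.8% ≤ 80%; employment 31 ≥ 24 mo; reserves 14.1 ≥ 2 mo → does not qualify.
Program C: score 812 ≥ 640; DTI 37% ≤ 38%; employment 31 ≥ 24 mo → qualifies.
Qualifying: Program A, Program C. Lowest rate is 7.01% → Program A.

Program A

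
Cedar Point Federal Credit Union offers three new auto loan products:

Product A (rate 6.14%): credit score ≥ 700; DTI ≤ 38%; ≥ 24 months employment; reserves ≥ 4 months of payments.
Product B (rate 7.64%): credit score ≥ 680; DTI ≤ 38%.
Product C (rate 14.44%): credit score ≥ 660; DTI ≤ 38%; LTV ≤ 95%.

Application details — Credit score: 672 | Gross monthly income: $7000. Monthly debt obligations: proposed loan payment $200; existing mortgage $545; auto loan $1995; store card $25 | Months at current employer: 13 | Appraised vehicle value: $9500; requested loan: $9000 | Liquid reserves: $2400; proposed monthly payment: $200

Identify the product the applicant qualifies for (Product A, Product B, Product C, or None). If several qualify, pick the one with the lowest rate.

None

Total debts = (200 + 545 + 1,995 + 25) = 2,765; DTI = 2,765/7,000 = 39.5%.
LTV = 9,000/9,500 = 94.7%.
Reserves = 2,400/200 = 12.0 months.
Product A: score 672 < 700; DTI 39.5% > 38%; employment 13 < 24 mo; reserves 12.0 ≥ 4 mo → does not qualify.
Product B: score 672 < 680; DTI 39.5% > 38% → does not qualify.
Product C: score 672 ≥ 660; DTI 39.5% > 38%; LTV 94.7% ≤ 95% → does not qualify.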